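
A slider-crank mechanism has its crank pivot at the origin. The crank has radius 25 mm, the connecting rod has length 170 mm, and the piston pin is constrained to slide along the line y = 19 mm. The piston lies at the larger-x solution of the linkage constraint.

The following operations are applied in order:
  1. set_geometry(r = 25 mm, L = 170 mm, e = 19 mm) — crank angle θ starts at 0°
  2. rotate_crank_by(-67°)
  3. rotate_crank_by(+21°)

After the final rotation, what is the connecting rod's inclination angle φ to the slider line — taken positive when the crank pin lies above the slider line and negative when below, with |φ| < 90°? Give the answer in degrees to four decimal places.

-12.5652

set_geometry: r = 25 mm, L = 170 mm, e = 19 mm; θ ← 0°
rotate_crank_by(-67°): θ ← 0° -67° = -67°
rotate_crank_by(+21°): θ ← -67° +21° = -46°
crank pin P = (r cos θ, r sin θ) = (17.366459, -17.983495)
h = r sin θ − e = -17.983495 − 19 = -36.983495
sin φ = h / L = -36.983495 / 170 = -0.21754997
φ = arcsin(-0.21754997) = -12.565172°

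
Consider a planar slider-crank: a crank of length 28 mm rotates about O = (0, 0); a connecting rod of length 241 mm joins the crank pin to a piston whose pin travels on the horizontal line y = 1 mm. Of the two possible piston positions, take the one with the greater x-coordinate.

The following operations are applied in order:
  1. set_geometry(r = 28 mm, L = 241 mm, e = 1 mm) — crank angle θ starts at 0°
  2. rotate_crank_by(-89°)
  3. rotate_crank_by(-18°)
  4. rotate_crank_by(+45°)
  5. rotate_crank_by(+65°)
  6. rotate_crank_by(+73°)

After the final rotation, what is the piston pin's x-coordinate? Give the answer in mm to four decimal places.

246.3489

set_geometry: r = 28 mm, L = 241 mm, e = 1 mm; θ ← 0°
rotate_crank_by(-89°): θ ← 0° -89° = -89°
rotate_crank_by(-18°): θ ← -89° -18° = -107°
rotate_crank_by(+45°): θ ← -107° +45° = -62°
rotate_crank_by(+65°): θ ← -62° +65° = 3°
rotate_crank_by(+73°): θ ← 3° +73° = 76°
crank pin P = (r cos θ, r sin θ) = (6.773813, 27.168280)
h = r sin θ − e = 27.168280 − 1 = 26.168280
x = r cos θ + √(L² − h²) = 6.773813 + √(58081.0 − 684.7789) = 6.773813 + 239.575084 = 246.348898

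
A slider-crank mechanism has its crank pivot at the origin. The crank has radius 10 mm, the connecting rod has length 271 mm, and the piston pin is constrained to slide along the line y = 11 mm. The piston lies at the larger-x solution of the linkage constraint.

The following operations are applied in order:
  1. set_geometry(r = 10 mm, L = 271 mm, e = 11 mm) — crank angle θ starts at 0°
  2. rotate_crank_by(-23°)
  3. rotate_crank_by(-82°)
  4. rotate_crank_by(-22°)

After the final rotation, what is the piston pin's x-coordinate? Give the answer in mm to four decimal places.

264.3159

set_geometry: r = 10 mm, L = 271 mm, e = 11 mm; θ ← 0°
rotate_crank_by(-23°): θ ← 0° -23° = -23°
rotate_crank_by(-82°): θ ← -23° -82° = -105°
rotate_crank_by(-22°): θ ← -105° -22° = -127°
crank pin P = (r cos θ, r sin θ) = (-6.018150, -7.986355)
h = r sin θ − e = -7.986355 − 11 = -18.986355
x = r cos θ + √(L² − h²) = -6.018150 + √(73441.0 − 360.4817) = -6.018150 + 270.334086 = 264.315936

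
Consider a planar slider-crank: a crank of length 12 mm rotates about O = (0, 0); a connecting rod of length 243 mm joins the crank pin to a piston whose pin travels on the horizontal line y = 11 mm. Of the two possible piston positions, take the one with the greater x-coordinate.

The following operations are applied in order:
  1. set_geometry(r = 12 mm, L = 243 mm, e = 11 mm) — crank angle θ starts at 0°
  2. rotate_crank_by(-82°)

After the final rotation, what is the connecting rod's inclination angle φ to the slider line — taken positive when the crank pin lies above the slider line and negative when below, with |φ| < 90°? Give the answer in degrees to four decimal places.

-5.4035

set_geometry: r = 12 mm, L = 243 mm, e = 11 mm; θ ← 0°
rotate_crank_by(-82°): θ ← 0° -82° = -82°
crank pin P = (r cos θ, r sin θ) = (1.670077, -11.883217)
h = r sin θ − e = -11.883217 − 11 = -22.883217
sin φ = h / L = -22.883217 / 243 = -0.09416962
φ = arcsin(-0.09416962) = -5.403528°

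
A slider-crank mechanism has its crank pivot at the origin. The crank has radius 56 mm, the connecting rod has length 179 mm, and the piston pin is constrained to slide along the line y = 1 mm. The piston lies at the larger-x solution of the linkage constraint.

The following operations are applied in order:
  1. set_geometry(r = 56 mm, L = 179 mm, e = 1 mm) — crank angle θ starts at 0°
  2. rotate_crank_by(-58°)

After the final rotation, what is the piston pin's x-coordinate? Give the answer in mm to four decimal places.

201.9823

set_geometry: r = 56 mm, L = 179 mm, e = 1 mm; θ ← 0°
rotate_crank_by(-58°): θ ← 0° -58° = -58°
crank pin P = (r cos θ, r sin θ) = (29.675479, -47.490693)
h = r sin θ − e = -47.490693 − 1 = -48.490693
x = r cos θ + √(L² − h²) = 29.675479 + √(32041.0 − 2351.3473) = 29.675479 + 172.306856 = 201.982335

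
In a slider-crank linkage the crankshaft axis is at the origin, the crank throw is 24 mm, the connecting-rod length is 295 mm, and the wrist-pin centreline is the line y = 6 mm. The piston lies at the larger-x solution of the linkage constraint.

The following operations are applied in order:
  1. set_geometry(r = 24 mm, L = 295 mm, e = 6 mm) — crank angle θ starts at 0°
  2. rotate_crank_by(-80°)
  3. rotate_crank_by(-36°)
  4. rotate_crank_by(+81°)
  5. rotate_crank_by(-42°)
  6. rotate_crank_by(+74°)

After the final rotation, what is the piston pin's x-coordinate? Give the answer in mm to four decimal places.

set_geometry: r = 24 mm, L = 295 mm, e = 6 mm; θ ← 0°
rotate_crank_by(-80°): θ ← 0° -80° = -80°
rotate_crank_by(-36°): θ ← -80° -36° = -116°
rotate_crank_by(+81°): θ ← -116° +81° = -35°
rotate_crank_by(-42°): θ ← -35° -42° = -77°
rotate_crank_by(+74°): θ ← -77° +74° = -3°
crank pin P = (r cos θ, r sin θ) = (23.967109, -1.256063)
h = r sin θ − e = -1.256063 − 6 = -7.256063
x = r cos θ + √(L² − h²) = 23.967109 + √(87025.0 − 52.6504) = 23.967109 + 294.910748 = 318.877857

318.8779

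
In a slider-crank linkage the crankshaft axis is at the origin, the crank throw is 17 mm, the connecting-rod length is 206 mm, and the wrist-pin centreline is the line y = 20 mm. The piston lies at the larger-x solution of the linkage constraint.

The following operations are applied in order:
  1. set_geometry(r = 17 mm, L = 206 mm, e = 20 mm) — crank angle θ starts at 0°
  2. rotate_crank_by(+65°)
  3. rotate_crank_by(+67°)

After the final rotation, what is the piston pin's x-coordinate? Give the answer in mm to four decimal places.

set_geometry: r = 17 mm, L = 206 mm, e = 20 mm; θ ← 0°
rotate_crank_by(+65°): θ ← 0° +65° = 65°
rotate_crank_by(+67°): θ ← 65° +67° = 132°
crank pin P = (r cos θ, r sin θ) = (-11.375220, 12.633462)
h = r sin θ − e = 12.633462 − 20 = -7.366538
x = r cos θ + √(L² − h²) = -11.375220 + √(42436.0 − 54.2659) = -11.375220 + 205.868245 = 194.493024

194.4930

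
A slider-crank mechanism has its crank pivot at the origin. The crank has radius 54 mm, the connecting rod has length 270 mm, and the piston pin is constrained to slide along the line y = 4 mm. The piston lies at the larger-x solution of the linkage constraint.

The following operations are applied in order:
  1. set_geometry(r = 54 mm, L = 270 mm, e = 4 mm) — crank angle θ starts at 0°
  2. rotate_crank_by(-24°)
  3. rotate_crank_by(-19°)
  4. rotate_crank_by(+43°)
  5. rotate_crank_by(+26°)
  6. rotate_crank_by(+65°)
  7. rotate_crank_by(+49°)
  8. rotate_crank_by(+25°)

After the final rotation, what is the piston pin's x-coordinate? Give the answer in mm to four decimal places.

set_geometry: r = 54 mm, L = 270 mm, e = 4 mm; θ ← 0°
rotate_crank_by(-24°): θ ← 0° -24° = -24°
rotate_crank_by(-19°): θ ← -24° -19° = -43°
rotate_crank_by(+43°): θ ← -43° +43° = 0°
rotate_crank_by(+26°): θ ← 0° +26° = 26°
rotate_crank_by(+65°): θ ← 26° +65° = 91°
rotate_crank_by(+49°): θ ← 91° +49° = 140°
rotate_crank_by(+25°): θ ← 140° +25° = 165°
crank pin P = (r cos θ, r sin θ) = (-52.159995, 13.976228)
h = r sin θ − e = 13.976228 − 4 = 9.976228
x = r cos θ + √(L² − h²) = -52.159995 + √(72900.0 − 99.5251) = -52.159995 + 269.815631 = 217.655637

217.6556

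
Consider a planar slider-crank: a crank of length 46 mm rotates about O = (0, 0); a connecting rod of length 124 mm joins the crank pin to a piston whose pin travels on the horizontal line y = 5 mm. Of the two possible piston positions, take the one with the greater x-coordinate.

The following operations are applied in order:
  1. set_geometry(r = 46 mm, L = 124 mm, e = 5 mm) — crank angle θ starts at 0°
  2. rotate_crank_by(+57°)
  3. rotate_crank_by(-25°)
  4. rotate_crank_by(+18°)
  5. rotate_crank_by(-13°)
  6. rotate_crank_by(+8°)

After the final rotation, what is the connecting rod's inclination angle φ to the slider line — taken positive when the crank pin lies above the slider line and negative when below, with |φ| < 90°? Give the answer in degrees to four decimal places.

12.8260

set_geometry: r = 46 mm, L = 124 mm, e = 5 mm; θ ← 0°
rotate_crank_by(+57°): θ ← 0° +57° = 57°
rotate_crank_by(-25°): θ ← 57° -25° = 32°
rotate_crank_by(+18°): θ ← 32° +18° = 50°
rotate_crank_by(-13°): θ ← 50° -13° = 37°
rotate_crank_by(+8°): θ ← 37° +8° = 45°
crank pin P = (r cos θ, r sin θ) = (32.526912, 32.526912)
h = r sin θ − e = 32.526912 − 5 = 27.526912
sin φ = h / L = 27.526912 / 124 = 0.22199123
φ = arcsin(0.22199123) = 12.826014°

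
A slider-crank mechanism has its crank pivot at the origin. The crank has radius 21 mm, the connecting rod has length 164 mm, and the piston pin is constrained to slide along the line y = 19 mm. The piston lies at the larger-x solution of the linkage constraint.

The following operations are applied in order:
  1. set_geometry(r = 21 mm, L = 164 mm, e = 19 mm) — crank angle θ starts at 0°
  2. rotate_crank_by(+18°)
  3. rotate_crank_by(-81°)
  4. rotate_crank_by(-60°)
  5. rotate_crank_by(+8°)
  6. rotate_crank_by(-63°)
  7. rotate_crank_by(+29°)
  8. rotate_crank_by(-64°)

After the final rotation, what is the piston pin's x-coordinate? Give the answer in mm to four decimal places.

set_geometry: r = 21 mm, L = 164 mm, e = 19 mm; θ ← 0°
rotate_crank_by(+18°): θ ← 0° +18° = 18°
rotate_crank_by(-81°): θ ← 18° -81° = -63°
rotate_crank_by(-60°): θ ← -63° -60° = -123°
rotate_crank_by(+8°): θ ← -123° +8° = -115°
rotate_crank_by(-63°): θ ← -115° -63° = -178°
rotate_crank_by(+29°): θ ← -178° +29° = -149°
rotate_crank_by(-64°): θ ← -149° -64° = -213°
crank pin P = (r cos θ, r sin θ) = (-17.612082, 11.437420)
h = r sin θ − e = 11.437420 − 19 = -7.562580
x = r cos θ + √(L² − h²) = -17.612082 + √(26896.0 − 57.1926) = -17.612082 + 163.825539 = 146.213458

146.2135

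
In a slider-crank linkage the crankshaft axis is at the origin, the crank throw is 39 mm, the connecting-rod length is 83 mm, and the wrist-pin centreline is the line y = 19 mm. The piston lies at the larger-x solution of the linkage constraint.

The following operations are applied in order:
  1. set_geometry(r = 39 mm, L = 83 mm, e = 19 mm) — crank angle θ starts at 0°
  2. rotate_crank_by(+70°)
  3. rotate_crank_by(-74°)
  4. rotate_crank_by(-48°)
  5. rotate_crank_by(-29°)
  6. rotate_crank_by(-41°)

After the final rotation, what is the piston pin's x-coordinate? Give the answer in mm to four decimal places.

43.9653

set_geometry: r = 39 mm, L = 83 mm, e = 19 mm; θ ← 0°
rotate_crank_by(+70°): θ ← 0° +70° = 70°
rotate_crank_by(-74°): θ ← 70° -74° = -4°
rotate_crank_by(-48°): θ ← -4° -48° = -52°
rotate_crank_by(-29°): θ ← -52° -29° = -81°
rotate_crank_by(-41°): θ ← -81° -41° = -122°
crank pin P = (r cos θ, r sin θ) = (-20.666851, -33.073876)
h = r sin θ − e = -33.073876 − 19 = -52.073876
x = r cos θ + √(L² − h²) = -20.666851 + √(6889.0 − 2711.6885) = -20.666851 + 64.632124 = 43.965273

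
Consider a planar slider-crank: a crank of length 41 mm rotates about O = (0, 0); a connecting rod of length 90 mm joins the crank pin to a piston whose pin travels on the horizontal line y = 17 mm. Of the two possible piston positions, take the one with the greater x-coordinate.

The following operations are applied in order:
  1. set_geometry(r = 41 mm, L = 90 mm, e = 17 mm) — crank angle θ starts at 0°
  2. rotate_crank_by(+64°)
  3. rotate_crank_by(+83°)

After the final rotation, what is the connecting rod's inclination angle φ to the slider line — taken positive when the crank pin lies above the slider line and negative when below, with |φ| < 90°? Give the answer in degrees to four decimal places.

3.3953

set_geometry: r = 41 mm, L = 90 mm, e = 17 mm; θ ← 0°
rotate_crank_by(+64°): θ ← 0° +64° = 64°
rotate_crank_by(+83°): θ ← 64° +83° = 147°
crank pin P = (r cos θ, r sin θ) = (-34.385493, 22.330200)
h = r sin θ − e = 22.330200 − 17 = 5.330200
sin φ = h / L = 5.330200 / 90 = 0.05922445
φ = arcsin(0.05922445) = 3.395298°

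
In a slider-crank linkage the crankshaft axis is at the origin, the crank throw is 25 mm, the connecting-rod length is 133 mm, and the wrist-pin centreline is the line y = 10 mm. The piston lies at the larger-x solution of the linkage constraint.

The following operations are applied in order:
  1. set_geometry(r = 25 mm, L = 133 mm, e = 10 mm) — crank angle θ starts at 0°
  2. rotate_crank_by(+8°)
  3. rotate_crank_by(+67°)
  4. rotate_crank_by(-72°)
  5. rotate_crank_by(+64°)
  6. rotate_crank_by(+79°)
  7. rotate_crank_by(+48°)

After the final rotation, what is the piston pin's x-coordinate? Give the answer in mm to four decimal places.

107.7709

set_geometry: r = 25 mm, L = 133 mm, e = 10 mm; θ ← 0°
rotate_crank_by(+8°): θ ← 0° +8° = 8°
rotate_crank_by(+67°): θ ← 8° +67° = 75°
rotate_crank_by(-72°): θ ← 75° -72° = 3°
rotate_crank_by(+64°): θ ← 3° +64° = 67°
rotate_crank_by(+79°): θ ← 67° +79° = 146°
rotate_crank_by(+48°): θ ← 146° +48° = 194°
crank pin P = (r cos θ, r sin θ) = (-24.257393, -6.048047)
h = r sin θ − e = -6.048047 − 10 = -16.048047
x = r cos θ + √(L² − h²) = -24.257393 + √(17689.0 − 257.5398) = -24.257393 + 132.028255 = 107.770862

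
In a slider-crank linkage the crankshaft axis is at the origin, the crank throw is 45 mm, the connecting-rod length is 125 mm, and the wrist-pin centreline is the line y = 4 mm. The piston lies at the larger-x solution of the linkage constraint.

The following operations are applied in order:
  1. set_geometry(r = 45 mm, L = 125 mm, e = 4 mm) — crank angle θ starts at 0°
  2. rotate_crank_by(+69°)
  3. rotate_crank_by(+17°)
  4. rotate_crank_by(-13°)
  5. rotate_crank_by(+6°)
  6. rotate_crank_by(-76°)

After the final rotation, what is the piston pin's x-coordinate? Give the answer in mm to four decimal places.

169.9275

set_geometry: r = 45 mm, L = 125 mm, e = 4 mm; θ ← 0°
rotate_crank_by(+69°): θ ← 0° +69° = 69°
rotate_crank_by(+17°): θ ← 69° +17° = 86°
rotate_crank_by(-13°): θ ← 86° -13° = 73°
rotate_crank_by(+6°): θ ← 73° +6° = 79°
rotate_crank_by(-76°): θ ← 79° -76° = 3°
crank pin P = (r cos θ, r sin θ) = (44.938329, 2.355118)
h = r sin θ − e = 2.355118 − 4 = -1.644882
x = r cos θ + √(L² − h²) = 44.938329 + √(15625.0 − 2.7056) = 44.938329 + 124.989177 = 169.927506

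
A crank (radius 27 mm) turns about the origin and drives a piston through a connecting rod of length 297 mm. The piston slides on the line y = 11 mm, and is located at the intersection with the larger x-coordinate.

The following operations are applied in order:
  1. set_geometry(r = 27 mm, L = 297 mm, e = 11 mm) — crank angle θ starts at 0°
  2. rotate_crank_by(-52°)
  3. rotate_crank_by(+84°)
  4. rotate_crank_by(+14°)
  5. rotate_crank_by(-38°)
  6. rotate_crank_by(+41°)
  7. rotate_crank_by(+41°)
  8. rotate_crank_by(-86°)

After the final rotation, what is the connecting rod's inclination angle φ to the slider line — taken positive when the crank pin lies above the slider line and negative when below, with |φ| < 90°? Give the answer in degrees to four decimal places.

-1.7590

set_geometry: r = 27 mm, L = 297 mm, e = 11 mm; θ ← 0°
rotate_crank_by(-52°): θ ← 0° -52° = -52°
rotate_crank_by(+84°): θ ← -52° +84° = 32°
rotate_crank_by(+14°): θ ← 32° +14° = 46°
rotate_crank_by(-38°): θ ← 46° -38° = 8°
rotate_crank_by(+41°): θ ← 8° +41° = 49°
rotate_crank_by(+41°): θ ← 49° +41° = 90°
rotate_crank_by(-86°): θ ← 90° -86° = 4°
crank pin P = (r cos θ, r sin θ) = (26.934229, 1.883425)
h = r sin θ − e = 1.883425 − 11 = -9.116575
sin φ = h / L = -9.116575 / 297 = -0.03069554
φ = arcsin(-0.03069554) = -1.759001°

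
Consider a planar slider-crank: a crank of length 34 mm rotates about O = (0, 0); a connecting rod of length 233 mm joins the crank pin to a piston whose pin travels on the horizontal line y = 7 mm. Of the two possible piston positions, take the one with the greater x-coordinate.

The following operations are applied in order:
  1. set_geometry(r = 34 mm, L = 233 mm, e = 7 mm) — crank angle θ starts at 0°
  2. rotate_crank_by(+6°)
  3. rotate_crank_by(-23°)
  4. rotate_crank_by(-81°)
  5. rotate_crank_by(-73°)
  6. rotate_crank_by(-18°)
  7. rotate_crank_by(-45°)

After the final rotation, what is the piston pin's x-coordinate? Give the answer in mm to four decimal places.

set_geometry: r = 34 mm, L = 233 mm, e = 7 mm; θ ← 0°
rotate_crank_by(+6°): θ ← 0° +6° = 6°
rotate_crank_by(-23°): θ ← 6° -23° = -17°
rotate_crank_by(-81°): θ ← -17° -81° = -98°
rotate_crank_by(-73°): θ ← -98° -73° = -171°
rotate_crank_by(-18°): θ ← -171° -18° = -189°
rotate_crank_by(-45°): θ ← -189° -45° = -234°
crank pin P = (r cos θ, r sin θ) = (-19.984699, 27.506578)
h = r sin θ − e = 27.506578 − 7 = 20.506578
x = r cos θ + √(L² − h²) = -19.984699 + √(54289.0 − 420.5197) = -19.984699 + 232.095843 = 212.111144

212.1111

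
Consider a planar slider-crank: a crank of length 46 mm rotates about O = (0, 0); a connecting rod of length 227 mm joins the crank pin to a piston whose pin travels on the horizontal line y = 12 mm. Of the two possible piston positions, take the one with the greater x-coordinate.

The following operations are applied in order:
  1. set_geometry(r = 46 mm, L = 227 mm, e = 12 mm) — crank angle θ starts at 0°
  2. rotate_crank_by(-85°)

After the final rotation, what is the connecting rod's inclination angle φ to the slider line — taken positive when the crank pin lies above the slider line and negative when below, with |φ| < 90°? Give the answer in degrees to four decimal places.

-14.7579

set_geometry: r = 46 mm, L = 227 mm, e = 12 mm; θ ← 0°
rotate_crank_by(-85°): θ ← 0° -85° = -85°
crank pin P = (r cos θ, r sin θ) = (4.009164, -45.824956)
h = r sin θ − e = -45.824956 − 12 = -57.824956
sin φ = h / L = -57.824956 / 227 = -0.25473549
φ = arcsin(-0.25473549) = -14.757912°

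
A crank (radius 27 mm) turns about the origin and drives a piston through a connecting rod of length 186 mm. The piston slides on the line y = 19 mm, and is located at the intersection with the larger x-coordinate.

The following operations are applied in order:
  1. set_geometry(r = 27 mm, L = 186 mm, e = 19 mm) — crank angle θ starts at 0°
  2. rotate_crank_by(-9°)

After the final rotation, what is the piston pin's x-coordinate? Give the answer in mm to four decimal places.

211.2120

set_geometry: r = 27 mm, L = 186 mm, e = 19 mm; θ ← 0°
rotate_crank_by(-9°): θ ← 0° -9° = -9°
crank pin P = (r cos θ, r sin θ) = (26.667585, -4.223731)
h = r sin θ − e = -4.223731 − 19 = -23.223731
x = r cos θ + √(L² − h²) = 26.667585 + √(34596.0 − 539.3417) = 26.667585 + 184.544462 = 211.212047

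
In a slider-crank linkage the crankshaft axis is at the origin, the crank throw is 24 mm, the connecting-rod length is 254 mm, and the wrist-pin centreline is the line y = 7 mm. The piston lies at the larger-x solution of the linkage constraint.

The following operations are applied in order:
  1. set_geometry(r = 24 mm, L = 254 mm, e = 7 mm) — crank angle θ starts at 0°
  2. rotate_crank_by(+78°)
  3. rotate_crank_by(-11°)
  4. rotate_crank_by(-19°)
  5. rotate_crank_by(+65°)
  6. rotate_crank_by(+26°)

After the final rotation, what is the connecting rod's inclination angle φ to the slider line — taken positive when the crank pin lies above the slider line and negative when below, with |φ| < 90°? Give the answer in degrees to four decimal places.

1.9731

set_geometry: r = 24 mm, L = 254 mm, e = 7 mm; θ ← 0°
rotate_crank_by(+78°): θ ← 0° +78° = 78°
rotate_crank_by(-11°): θ ← 78° -11° = 67°
rotate_crank_by(-19°): θ ← 67° -19° = 48°
rotate_crank_by(+65°): θ ← 48° +65° = 113°
rotate_crank_by(+26°): θ ← 113° +26° = 139°
crank pin P = (r cos θ, r sin θ) = (-18.113030, 15.745417)
h = r sin θ − e = 15.745417 − 7 = 8.745417
sin φ = h / L = 8.745417 / 254 = 0.03443077
φ = arcsin(0.03443077) = 1.973128°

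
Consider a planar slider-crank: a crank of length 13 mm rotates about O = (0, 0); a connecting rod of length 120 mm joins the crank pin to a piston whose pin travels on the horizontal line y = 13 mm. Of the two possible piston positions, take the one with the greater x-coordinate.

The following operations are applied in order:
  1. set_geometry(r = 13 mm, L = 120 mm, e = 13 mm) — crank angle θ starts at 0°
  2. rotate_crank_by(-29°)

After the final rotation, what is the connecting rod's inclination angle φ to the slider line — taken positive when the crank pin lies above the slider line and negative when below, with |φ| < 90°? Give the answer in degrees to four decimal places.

-9.2565

set_geometry: r = 13 mm, L = 120 mm, e = 13 mm; θ ← 0°
rotate_crank_by(-29°): θ ← 0° -29° = -29°
crank pin P = (r cos θ, r sin θ) = (11.370056, -6.302525)
h = r sin θ − e = -6.302525 − 13 = -19.302525
sin φ = h / L = -19.302525 / 120 = -0.16085438
φ = arcsin(-0.16085438) = -9.256491°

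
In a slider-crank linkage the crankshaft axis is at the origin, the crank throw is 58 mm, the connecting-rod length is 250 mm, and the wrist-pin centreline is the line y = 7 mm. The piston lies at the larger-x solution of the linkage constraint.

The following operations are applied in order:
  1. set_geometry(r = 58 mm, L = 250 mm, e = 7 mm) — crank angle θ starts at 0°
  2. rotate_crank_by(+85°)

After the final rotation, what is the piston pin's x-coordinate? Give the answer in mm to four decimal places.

249.8436

set_geometry: r = 58 mm, L = 250 mm, e = 7 mm; θ ← 0°
rotate_crank_by(+85°): θ ← 0° +85° = 85°
crank pin P = (r cos θ, r sin θ) = (5.055033, 57.779292)
h = r sin θ − e = 57.779292 − 7 = 50.779292
x = r cos θ + √(L² − h²) = 5.055033 + √(62500.0 − 2578.5365) = 5.055033 + 244.788610 = 249.843643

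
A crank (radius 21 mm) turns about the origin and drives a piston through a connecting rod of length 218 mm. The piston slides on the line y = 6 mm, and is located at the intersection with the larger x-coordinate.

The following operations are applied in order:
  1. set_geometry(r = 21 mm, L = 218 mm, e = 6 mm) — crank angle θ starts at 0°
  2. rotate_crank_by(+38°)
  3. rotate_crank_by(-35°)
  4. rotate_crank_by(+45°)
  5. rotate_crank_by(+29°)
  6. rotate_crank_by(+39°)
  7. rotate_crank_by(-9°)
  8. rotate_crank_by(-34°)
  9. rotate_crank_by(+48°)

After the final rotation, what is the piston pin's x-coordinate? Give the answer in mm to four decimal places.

206.8536

set_geometry: r = 21 mm, L = 218 mm, e = 6 mm; θ ← 0°
rotate_crank_by(+38°): θ ← 0° +38° = 38°
rotate_crank_by(-35°): θ ← 38° -35° = 3°
rotate_crank_by(+45°): θ ← 3° +45° = 48°
rotate_crank_by(+29°): θ ← 48° +29° = 77°
rotate_crank_by(+39°): θ ← 77° +39° = 116°
rotate_crank_by(-9°): θ ← 116° -9° = 107°
rotate_crank_by(-34°): θ ← 107° -34° = 73°
rotate_crank_by(+48°): θ ← 73° +48° = 121°
crank pin P = (r cos θ, r sin θ) = (-10.815800, 18.000513)
h = r sin θ − e = 18.000513 − 6 = 12.000513
x = r cos θ + √(L² − h²) = -10.815800 + √(47524.0 − 144.0123) = -10.815800 + 217.669446 = 206.853646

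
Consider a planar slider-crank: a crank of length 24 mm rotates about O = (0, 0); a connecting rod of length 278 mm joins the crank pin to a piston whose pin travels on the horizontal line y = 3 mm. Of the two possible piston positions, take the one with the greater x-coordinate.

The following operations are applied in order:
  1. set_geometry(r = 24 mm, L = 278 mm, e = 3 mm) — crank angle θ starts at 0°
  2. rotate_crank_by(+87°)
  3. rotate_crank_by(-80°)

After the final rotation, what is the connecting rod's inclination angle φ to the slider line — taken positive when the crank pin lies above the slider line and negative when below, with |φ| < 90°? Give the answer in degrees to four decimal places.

-0.0155

set_geometry: r = 24 mm, L = 278 mm, e = 3 mm; θ ← 0°
rotate_crank_by(+87°): θ ← 0° +87° = 87°
rotate_crank_by(-80°): θ ← 87° -80° = 7°
crank pin P = (r cos θ, r sin θ) = (23.821108, 2.924864)
h = r sin θ − e = 2.924864 − 3 = -0.075136
sin φ = h / L = -0.075136 / 278 = -0.00027027
φ = arcsin(-0.00027027) = -0.015485°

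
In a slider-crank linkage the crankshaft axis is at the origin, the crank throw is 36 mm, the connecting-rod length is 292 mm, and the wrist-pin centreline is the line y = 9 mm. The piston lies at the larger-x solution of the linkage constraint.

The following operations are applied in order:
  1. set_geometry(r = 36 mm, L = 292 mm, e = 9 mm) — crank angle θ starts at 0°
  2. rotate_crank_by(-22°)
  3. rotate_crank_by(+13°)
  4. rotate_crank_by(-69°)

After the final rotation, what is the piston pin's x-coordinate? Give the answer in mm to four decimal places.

296.1181

set_geometry: r = 36 mm, L = 292 mm, e = 9 mm; θ ← 0°
rotate_crank_by(-22°): θ ← 0° -22° = -22°
rotate_crank_by(+13°): θ ← -22° +13° = -9°
rotate_crank_by(-69°): θ ← -9° -69° = -78°
crank pin P = (r cos θ, r sin θ) = (7.484821, -35.213314)
h = r sin θ − e = -35.213314 − 9 = -44.213314
x = r cos θ + √(L² − h²) = 7.484821 + √(85264.0 − 1954.8171) = 7.484821 + 288.633302 = 296.118123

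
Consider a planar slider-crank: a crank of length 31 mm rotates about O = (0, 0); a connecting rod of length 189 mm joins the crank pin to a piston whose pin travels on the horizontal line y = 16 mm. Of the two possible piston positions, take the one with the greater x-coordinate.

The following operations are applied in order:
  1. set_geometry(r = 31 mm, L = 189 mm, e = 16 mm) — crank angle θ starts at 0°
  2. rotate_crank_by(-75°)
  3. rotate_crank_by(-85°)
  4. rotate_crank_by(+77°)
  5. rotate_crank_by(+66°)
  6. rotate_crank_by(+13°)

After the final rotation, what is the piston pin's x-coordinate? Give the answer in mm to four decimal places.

219.0498

set_geometry: r = 31 mm, L = 189 mm, e = 16 mm; θ ← 0°
rotate_crank_by(-75°): θ ← 0° -75° = -75°
rotate_crank_by(-85°): θ ← -75° -85° = -160°
rotate_crank_by(+77°): θ ← -160° +77° = -83°
rotate_crank_by(+66°): θ ← -83° +66° = -17°
rotate_crank_by(+13°): θ ← -17° +13° = -4°
crank pin P = (r cos θ, r sin θ) = (30.924486, -2.162451)
h = r sin θ − e = -2.162451 − 16 = -18.162451
x = r cos θ + √(L² − h²) = 30.924486 + √(35721.0 − 329.8746) = 30.924486 + 188.125292 = 219.049777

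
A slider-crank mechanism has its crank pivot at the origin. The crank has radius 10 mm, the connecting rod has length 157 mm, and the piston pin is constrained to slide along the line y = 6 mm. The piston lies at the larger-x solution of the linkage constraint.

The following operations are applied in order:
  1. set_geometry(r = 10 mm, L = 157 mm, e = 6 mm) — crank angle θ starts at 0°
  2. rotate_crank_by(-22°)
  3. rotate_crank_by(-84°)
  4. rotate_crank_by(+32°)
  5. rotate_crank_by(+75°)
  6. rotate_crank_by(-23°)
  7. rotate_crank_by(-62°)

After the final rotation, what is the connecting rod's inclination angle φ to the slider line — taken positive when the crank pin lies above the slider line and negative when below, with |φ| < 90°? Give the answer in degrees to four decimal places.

-5.8291

set_geometry: r = 10 mm, L = 157 mm, e = 6 mm; θ ← 0°
rotate_crank_by(-22°): θ ← 0° -22° = -22°
rotate_crank_by(-84°): θ ← -22° -84° = -106°
rotate_crank_by(+32°): θ ← -106° +32° = -74°
rotate_crank_by(+75°): θ ← -74° +75° = 1°
rotate_crank_by(-23°): θ ← 1° -23° = -22°
rotate_crank_by(-62°): θ ← -22° -62° = -84°
crank pin P = (r cos θ, r sin θ) = (1.045285, -9.945219)
h = r sin θ − e = -9.945219 − 6 = -15.945219
sin φ = h / L = -15.945219 / 157 = -0.10156190
φ = arcsin(-0.10156190) = -5.829119°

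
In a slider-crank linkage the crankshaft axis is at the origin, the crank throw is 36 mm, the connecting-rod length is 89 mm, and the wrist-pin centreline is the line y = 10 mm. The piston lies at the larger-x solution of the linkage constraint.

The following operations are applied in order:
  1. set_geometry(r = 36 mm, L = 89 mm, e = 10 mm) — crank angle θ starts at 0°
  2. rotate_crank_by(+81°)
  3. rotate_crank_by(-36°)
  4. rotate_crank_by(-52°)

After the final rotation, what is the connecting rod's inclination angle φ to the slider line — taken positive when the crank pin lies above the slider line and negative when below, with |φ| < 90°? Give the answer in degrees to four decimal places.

set_geometry: r = 36 mm, L = 89 mm, e = 10 mm; θ ← 0°
rotate_crank_by(+81°): θ ← 0° +81° = 81°
rotate_crank_by(-36°): θ ← 81° -36° = 45°
rotate_crank_by(-52°): θ ← 45° -52° = -7°
crank pin P = (r cos θ, r sin θ) = (35.731661, -4.387296)
h = r sin θ − e = -4.387296 − 10 = -14.387296
sin φ = h / L = -14.387296 / 89 = -0.16165502
φ = arcsin(-0.16165502) = -9.302972°

-9.3030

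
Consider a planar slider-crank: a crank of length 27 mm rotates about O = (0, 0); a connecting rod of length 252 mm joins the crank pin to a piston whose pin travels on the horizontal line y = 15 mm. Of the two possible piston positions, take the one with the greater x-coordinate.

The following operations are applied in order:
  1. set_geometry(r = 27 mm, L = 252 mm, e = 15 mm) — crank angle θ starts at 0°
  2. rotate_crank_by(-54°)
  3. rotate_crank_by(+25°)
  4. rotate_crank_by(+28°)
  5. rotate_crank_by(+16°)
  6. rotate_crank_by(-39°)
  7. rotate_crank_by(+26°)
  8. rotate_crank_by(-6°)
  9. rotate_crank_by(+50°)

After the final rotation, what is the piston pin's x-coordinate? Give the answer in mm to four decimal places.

set_geometry: r = 27 mm, L = 252 mm, e = 15 mm; θ ← 0°
rotate_crank_by(-54°): θ ← 0° -54° = -54°
rotate_crank_by(+25°): θ ← -54° +25° = -29°
rotate_crank_by(+28°): θ ← -29° +28° = -1°
rotate_crank_by(+16°): θ ← -1° +16° = 15°
rotate_crank_by(-39°): θ ← 15° -39° = -24°
rotate_crank_by(+26°): θ ← -24° +26° = 2°
rotate_crank_by(-6°): θ ← 2° -6° = -4°
rotate_crank_by(+50°): θ ← -4° +50° = 46°
crank pin P = (r cos θ, r sin θ) = (18.755776, 19.422175)
h = r sin θ − e = 19.422175 − 15 = 4.422175
x = r cos θ + √(L² − h²) = 18.755776 + √(63504.0 − 19.5556) = 18.755776 + 251.961196 = 270.716972

270.7170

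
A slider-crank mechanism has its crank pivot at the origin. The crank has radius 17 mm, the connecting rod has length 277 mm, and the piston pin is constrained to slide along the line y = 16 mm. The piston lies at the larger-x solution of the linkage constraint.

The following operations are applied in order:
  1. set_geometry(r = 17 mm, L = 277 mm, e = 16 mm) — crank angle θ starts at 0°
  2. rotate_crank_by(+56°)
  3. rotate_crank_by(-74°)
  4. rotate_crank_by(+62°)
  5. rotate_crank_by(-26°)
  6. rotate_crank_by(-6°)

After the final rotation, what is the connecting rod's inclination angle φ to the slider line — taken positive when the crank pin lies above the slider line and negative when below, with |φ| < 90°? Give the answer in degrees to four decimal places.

set_geometry: r = 17 mm, L = 277 mm, e = 16 mm; θ ← 0°
rotate_crank_by(+56°): θ ← 0° +56° = 56°
rotate_crank_by(-74°): θ ← 56° -74° = -18°
rotate_crank_by(+62°): θ ← -18° +62° = 44°
rotate_crank_by(-26°): θ ← 44° -26° = 18°
rotate_crank_by(-6°): θ ← 18° -6° = 12°
crank pin P = (r cos θ, r sin θ) = (16.628509, 3.534499)
h = r sin θ − e = 3.534499 − 16 = -12.465501
sin φ = h / L = -12.465501 / 277 = -0.04500181
φ = arcsin(-0.04500181) = -2.579285°

-2.5793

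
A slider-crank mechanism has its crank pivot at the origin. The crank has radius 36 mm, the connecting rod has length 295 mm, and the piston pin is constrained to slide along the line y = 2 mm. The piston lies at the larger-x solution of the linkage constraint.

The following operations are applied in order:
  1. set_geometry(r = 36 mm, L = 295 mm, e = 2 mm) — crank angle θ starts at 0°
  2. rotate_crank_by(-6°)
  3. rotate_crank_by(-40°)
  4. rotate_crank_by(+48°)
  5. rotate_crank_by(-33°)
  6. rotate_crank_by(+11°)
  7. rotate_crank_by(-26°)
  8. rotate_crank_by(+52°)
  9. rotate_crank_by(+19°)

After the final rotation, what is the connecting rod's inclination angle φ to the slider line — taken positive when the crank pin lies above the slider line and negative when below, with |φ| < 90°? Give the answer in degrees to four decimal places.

2.5674

set_geometry: r = 36 mm, L = 295 mm, e = 2 mm; θ ← 0°
rotate_crank_by(-6°): θ ← 0° -6° = -6°
rotate_crank_by(-40°): θ ← -6° -40° = -46°
rotate_crank_by(+48°): θ ← -46° +48° = 2°
rotate_crank_by(-33°): θ ← 2° -33° = -31°
rotate_crank_by(+11°): θ ← -31° +11° = -20°
rotate_crank_by(-26°): θ ← -20° -26° = -46°
rotate_crank_by(+52°): θ ← -46° +52° = 6°
rotate_crank_by(+19°): θ ← 6° +19° = 25°
crank pin P = (r cos θ, r sin θ) = (32.627080, 15.214257)
h = r sin θ − e = 15.214257 − 2 = 13.214257
sin φ = h / L = 13.214257 / 295 = 0.04479409
φ = arcsin(0.04479409) = 2.567372°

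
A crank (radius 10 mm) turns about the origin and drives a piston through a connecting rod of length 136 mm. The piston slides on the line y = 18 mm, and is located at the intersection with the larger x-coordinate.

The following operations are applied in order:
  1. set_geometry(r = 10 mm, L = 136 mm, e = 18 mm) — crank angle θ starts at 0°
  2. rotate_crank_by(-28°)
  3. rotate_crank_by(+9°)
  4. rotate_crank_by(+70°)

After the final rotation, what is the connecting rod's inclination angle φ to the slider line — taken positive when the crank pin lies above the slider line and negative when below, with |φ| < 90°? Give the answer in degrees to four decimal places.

-4.3133

set_geometry: r = 10 mm, L = 136 mm, e = 18 mm; θ ← 0°
rotate_crank_by(-28°): θ ← 0° -28° = -28°
rotate_crank_by(+9°): θ ← -28° +9° = -19°
rotate_crank_by(+70°): θ ← -19° +70° = 51°
crank pin P = (r cos θ, r sin θ) = (6.293204, 7.771460)
h = r sin θ − e = 7.771460 − 18 = -10.228540
sin φ = h / L = -10.228540 / 136 = -0.07520986
φ = arcsin(-0.07520986) = -4.313280°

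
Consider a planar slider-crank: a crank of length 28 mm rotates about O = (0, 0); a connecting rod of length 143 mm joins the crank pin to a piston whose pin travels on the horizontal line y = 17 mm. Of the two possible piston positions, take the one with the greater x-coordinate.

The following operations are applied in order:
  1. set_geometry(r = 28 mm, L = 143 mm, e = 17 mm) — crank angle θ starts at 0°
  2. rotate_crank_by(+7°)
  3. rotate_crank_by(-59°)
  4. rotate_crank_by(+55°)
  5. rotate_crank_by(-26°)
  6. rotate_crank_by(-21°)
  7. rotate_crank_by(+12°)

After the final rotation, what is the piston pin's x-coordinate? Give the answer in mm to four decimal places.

set_geometry: r = 28 mm, L = 143 mm, e = 17 mm; θ ← 0°
rotate_crank_by(+7°): θ ← 0° +7° = 7°
rotate_crank_by(-59°): θ ← 7° -59° = -52°
rotate_crank_by(+55°): θ ← -52° +55° = 3°
rotate_crank_by(-26°): θ ← 3° -26° = -23°
rotate_crank_by(-21°): θ ← -23° -21° = -44°
rotate_crank_by(+12°): θ ← -44° +12° = -32°
crank pin P = (r cos θ, r sin θ) = (23.745347, -14.837739)
h = r sin θ − e = -14.837739 − 17 = -31.837739
x = r cos θ + √(L² − h²) = 23.745347 + √(20449.0 − 1013.6417) = 23.745347 + 139.410754 = 163.156101

163.1561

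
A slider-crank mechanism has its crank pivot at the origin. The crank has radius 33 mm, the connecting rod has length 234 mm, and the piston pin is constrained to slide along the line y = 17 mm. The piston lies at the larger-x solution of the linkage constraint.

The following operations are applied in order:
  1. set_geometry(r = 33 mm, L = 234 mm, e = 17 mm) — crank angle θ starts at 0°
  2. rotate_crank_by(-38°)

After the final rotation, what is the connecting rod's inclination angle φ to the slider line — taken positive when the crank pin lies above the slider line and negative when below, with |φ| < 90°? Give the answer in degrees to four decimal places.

set_geometry: r = 33 mm, L = 234 mm, e = 17 mm; θ ← 0°
rotate_crank_by(-38°): θ ← 0° -38° = -38°
crank pin P = (r cos θ, r sin θ) = (26.004355, -20.316829)
h = r sin θ − e = -20.316829 − 17 = -37.316829
sin φ = h / L = -37.316829 / 234 = -0.15947363
φ = arcsin(-0.15947363) = -9.176345°

-9.1763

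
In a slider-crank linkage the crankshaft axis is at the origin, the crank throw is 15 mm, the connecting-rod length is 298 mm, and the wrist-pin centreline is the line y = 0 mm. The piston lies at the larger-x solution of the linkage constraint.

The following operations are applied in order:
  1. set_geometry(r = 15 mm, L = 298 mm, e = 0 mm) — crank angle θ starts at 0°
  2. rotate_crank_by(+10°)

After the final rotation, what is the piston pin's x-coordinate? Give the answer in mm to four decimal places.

312.7607

set_geometry: r = 15 mm, L = 298 mm, e = 0 mm; θ ← 0°
rotate_crank_by(+10°): θ ← 0° +10° = 10°
crank pin P = (r cos θ, r sin θ) = (14.772116, 2.604723)
h = r sin θ − e = 2.604723 − 0 = 2.604723
x = r cos θ + √(L² − h²) = 14.772116 + √(88804.0 − 6.7846) = 14.772116 + 297.988616 = 312.760733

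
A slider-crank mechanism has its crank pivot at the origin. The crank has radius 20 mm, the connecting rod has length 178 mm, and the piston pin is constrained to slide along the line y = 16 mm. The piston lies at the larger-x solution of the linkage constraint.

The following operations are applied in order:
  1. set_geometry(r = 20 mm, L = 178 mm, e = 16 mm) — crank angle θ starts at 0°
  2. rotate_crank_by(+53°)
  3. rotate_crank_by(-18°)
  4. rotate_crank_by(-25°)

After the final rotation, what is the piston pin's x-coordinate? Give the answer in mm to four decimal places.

set_geometry: r = 20 mm, L = 178 mm, e = 16 mm; θ ← 0°
rotate_crank_by(+53°): θ ← 0° +53° = 53°
rotate_crank_by(-18°): θ ← 53° -18° = 35°
rotate_crank_by(-25°): θ ← 35° -25° = 10°
crank pin P = (r cos θ, r sin θ) = (19.696155, 3.472964)
h = r sin θ − e = 3.472964 − 16 = -12.527036
x = r cos θ + √(L² − h²) = 19.696155 + √(31684.0 − 156.9266) = 19.696155 + 177.558648 = 197.254803

197.2548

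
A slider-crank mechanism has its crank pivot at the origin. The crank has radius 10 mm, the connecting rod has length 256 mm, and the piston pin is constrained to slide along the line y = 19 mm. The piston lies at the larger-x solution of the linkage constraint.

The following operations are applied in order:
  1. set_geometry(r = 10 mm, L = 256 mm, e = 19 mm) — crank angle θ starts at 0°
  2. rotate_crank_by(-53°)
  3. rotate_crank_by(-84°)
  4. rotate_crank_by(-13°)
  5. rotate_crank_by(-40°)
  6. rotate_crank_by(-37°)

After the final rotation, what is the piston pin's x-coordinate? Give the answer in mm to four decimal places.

248.9131

set_geometry: r = 10 mm, L = 256 mm, e = 19 mm; θ ← 0°
rotate_crank_by(-53°): θ ← 0° -53° = -53°
rotate_crank_by(-84°): θ ← -53° -84° = -137°
rotate_crank_by(-13°): θ ← -137° -13° = -150°
rotate_crank_by(-40°): θ ← -150° -40° = -190°
rotate_crank_by(-37°): θ ← -190° -37° = -227°
crank pin P = (r cos θ, r sin θ) = (-6.819984, 7.313537)
h = r sin θ − e = 7.313537 − 19 = -11.686463
x = r cos θ + √(L² − h²) = -6.819984 + √(65536.0 − 136.5734) = -6.819984 + 255.733116 = 248.913132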